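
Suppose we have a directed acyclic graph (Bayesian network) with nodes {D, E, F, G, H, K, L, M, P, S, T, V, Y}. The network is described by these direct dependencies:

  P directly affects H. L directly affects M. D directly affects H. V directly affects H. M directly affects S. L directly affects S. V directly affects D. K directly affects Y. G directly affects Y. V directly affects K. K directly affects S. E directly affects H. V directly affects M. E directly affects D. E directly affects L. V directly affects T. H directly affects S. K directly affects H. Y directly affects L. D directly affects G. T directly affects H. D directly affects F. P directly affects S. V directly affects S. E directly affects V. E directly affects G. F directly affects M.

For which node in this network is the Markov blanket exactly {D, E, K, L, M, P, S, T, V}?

H

The target node must have every member of {D, E, K, L, M, P, S, T, V} as a parent, child, or co-parent, and no others.
Parents of H: D, E, K, P, T, V; children: S; co-parents: K, L, M, P, V.
These exactly cover the given set, so the node is H.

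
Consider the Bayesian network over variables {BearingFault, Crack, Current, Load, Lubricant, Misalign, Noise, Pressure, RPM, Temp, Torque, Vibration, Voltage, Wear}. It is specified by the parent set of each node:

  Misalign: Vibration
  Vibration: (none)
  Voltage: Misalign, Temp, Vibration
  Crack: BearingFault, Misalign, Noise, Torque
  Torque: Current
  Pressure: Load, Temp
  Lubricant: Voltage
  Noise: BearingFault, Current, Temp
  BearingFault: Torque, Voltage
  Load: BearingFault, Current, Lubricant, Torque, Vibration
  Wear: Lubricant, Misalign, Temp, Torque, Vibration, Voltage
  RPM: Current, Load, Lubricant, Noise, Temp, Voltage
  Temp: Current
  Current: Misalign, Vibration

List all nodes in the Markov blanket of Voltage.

{BearingFault, Current, Load, Lubricant, Misalign, Noise, RPM, Temp, Torque, Vibration, Wear}

Voltage's parents: Misalign, Temp, Vibration.
Voltage's children: BearingFault, Lubricant, RPM, Wear.
For each child, the remaining parents (spouses of Voltage):
  BearingFault: Torque
  Lubricant: —
  Wear: Lubricant, Misalign, Temp, Torque, Vibration
  RPM: Current, Load, Lubricant, Noise, Temp
Taking the union gives {BearingFault, Current, Load, Lubricant, Misalign, Noise, RPM, Temp, Torque, Vibration, Wear}.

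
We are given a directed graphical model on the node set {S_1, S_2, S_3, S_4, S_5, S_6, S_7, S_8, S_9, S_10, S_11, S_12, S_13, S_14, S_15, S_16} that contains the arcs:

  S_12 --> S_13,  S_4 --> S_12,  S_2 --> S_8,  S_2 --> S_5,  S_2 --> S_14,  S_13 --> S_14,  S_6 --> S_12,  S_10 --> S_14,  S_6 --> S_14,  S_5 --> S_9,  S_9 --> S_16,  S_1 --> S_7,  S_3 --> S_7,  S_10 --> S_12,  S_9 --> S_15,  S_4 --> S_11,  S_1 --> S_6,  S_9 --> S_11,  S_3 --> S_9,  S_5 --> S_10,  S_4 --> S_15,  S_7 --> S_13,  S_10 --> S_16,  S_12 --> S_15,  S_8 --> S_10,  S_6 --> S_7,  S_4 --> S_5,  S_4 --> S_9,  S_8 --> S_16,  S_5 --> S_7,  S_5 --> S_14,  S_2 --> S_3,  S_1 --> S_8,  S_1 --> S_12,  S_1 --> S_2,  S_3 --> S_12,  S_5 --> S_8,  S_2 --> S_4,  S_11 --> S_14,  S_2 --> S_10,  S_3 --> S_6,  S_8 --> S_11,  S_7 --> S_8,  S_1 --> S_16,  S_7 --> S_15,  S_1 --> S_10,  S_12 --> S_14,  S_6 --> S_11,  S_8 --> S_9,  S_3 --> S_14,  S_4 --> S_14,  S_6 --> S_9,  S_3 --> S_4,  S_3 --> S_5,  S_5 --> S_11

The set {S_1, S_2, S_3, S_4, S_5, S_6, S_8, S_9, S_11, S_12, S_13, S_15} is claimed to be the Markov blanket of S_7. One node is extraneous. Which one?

S_7's children: S_8, S_13, S_15.
Pa(S_7) = {S_1, S_3, S_5, S_6}.
Co-parents of S_7 (other parents of its children):
  S_8 also has parents S_1, S_2, S_5.
  parents(S_13) \ {S_7} = {S_12}.
  S_15's other parents are S_4, S_9, S_12.
MB(S_7) = {S_1, S_2, S_3, S_4, S_5, S_6, S_8, S_9, S_12, S_13, S_15}.
S_11 is neither a parent, child, nor co-parent of S_7, so it does not belong.

S_11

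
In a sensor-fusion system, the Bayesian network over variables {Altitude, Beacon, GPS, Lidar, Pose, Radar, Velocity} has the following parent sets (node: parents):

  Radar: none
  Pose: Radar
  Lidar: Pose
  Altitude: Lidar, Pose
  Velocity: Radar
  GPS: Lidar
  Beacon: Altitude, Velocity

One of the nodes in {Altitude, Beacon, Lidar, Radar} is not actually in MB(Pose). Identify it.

Beacon

Recall MB(v) = parents ∪ children ∪ spouses, where spouses are the other parents of v's children.
Children of Pose: Altitude, Lidar.
Pose has parent Radar.
Co-parents of Pose (other parents of its children):
  Lidar has no other parent.
  Altitude also has parent Lidar.
MB(Pose) = {Altitude, Lidar, Radar}.
Beacon is neither a parent, child, nor co-parent of Pose, so it does not belong.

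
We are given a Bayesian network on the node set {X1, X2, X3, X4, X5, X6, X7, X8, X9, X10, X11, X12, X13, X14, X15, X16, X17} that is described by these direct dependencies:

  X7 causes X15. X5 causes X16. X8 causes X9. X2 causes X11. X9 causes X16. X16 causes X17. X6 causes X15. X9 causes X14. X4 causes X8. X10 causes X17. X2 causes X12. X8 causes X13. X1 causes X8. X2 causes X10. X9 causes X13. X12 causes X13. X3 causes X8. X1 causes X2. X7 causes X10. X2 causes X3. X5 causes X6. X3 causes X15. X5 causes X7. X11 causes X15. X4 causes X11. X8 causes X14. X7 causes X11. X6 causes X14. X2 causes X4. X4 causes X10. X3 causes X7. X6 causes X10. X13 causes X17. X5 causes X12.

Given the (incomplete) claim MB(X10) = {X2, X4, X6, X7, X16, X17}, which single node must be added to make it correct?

X13

By definition, MB(X10) is built from X10's parents, X10's children, and the co-parents of X10.
Parents of X10: X2, X4, X6, X7.
Children of X10: X17.
Co-parents of X10 (other parents of its children):
  X17's other parents are X13, X16.
MB(X10) = {X2, X4, X6, X7, X13, X16, X17}.
Comparing with the claimed set, X13 is missing.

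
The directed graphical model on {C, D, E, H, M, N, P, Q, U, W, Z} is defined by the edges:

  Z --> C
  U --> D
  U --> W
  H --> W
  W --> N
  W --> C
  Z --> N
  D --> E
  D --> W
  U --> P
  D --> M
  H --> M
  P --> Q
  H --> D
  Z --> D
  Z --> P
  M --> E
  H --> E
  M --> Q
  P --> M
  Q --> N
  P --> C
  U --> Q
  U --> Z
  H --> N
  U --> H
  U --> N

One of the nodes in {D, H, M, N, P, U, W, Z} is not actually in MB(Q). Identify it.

Q has parents M, P, U.
Q's children: N.
Other parents of Q's children:
  N: H, U, W, Z
MB(Q) = {H, M, N, P, U, W, Z}.
D is neither a parent, child, nor co-parent of Q, so it does not belong.

D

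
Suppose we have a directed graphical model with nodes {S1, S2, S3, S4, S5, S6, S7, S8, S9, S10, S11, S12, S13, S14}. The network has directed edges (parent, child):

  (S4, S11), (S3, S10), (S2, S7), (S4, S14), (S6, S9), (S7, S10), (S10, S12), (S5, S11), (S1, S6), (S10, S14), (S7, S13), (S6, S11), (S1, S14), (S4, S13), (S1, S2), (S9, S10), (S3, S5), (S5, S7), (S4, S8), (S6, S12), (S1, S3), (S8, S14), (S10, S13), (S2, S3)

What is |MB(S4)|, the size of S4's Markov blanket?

Ch(S4) = {S8, S11, S13, S14}.
Pa(S4) = {}.
Other parents of S4's children:
  S8: no additional parents.
  parents(S11) \ {S4} = {S5, S6}.
  S13 also has parents S7, S10.
  parents(S14) \ {S4} = {S1, S8, S10}.
MB(S4) = {S1, S5, S6, S7, S8, S10, S11, S13, S14}, which has 9 nodes.

9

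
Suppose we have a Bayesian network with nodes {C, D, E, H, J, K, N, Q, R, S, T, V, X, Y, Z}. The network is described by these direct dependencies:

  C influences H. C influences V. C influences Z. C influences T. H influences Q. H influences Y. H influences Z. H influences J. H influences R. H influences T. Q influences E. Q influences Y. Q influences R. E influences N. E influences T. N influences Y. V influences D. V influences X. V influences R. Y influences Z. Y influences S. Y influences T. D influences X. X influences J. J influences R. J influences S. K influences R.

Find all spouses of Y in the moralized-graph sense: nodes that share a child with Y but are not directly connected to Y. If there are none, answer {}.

{C, E, J}

Children of Y: S, T, Z.
  parents(Z) \ {Y} = {C, H}.
  S also has parent J.
  T's other parents are C, E, H.
Excluding nodes already adjacent to Y (H, N, Q, S, T, Z), the co-parent-only contribution is {C, E, J}.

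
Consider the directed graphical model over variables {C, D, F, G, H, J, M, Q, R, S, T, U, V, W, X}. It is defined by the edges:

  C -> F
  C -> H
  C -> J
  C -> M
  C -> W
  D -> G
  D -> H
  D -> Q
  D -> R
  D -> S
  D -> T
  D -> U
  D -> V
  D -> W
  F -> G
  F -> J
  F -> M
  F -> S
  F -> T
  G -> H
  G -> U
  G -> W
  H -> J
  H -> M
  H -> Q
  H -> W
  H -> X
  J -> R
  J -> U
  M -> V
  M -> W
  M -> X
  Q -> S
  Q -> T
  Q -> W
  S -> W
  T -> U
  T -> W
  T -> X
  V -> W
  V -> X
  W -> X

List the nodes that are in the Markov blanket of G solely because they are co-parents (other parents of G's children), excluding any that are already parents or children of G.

{C, J, M, Q, S, T, V}

Children of G: H, U, W.
  H's other parents are C, D.
  U's other parents are D, J, T.
  W also has parents C, D, H, M, Q, S, T, V.
Excluding nodes already adjacent to G (D, F, H, U, W), the co-parent-only contribution is {C, J, M, Q, S, T, V}.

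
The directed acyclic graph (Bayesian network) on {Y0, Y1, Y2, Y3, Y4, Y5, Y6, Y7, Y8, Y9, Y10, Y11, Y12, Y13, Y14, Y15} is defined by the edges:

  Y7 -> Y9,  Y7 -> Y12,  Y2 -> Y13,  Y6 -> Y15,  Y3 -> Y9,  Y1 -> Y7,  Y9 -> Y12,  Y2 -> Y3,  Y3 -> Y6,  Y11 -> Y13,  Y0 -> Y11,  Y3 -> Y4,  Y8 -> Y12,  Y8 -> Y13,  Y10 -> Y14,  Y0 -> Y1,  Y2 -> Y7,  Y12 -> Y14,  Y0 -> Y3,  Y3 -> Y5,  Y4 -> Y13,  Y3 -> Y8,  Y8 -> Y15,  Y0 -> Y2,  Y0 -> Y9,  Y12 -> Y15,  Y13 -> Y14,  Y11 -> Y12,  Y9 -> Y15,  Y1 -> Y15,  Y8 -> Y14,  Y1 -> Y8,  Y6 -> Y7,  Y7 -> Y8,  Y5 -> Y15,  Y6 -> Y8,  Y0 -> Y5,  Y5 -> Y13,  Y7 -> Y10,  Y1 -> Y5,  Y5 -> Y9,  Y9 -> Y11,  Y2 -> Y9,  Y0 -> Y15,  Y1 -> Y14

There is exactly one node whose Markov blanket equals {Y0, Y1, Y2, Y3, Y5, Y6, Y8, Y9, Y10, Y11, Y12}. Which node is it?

The target node must have every member of {Y0, Y1, Y2, Y3, Y5, Y6, Y8, Y9, Y10, Y11, Y12} as a parent, child, or co-parent, and no others.
Parents of Y7: Y1, Y2, Y6; children: Y8, Y9, Y10, Y12; co-parents: Y0, Y1, Y2, Y3, Y5, Y6, Y8, Y9, Y11.
These exactly cover the given set, so the node is Y7.

Y7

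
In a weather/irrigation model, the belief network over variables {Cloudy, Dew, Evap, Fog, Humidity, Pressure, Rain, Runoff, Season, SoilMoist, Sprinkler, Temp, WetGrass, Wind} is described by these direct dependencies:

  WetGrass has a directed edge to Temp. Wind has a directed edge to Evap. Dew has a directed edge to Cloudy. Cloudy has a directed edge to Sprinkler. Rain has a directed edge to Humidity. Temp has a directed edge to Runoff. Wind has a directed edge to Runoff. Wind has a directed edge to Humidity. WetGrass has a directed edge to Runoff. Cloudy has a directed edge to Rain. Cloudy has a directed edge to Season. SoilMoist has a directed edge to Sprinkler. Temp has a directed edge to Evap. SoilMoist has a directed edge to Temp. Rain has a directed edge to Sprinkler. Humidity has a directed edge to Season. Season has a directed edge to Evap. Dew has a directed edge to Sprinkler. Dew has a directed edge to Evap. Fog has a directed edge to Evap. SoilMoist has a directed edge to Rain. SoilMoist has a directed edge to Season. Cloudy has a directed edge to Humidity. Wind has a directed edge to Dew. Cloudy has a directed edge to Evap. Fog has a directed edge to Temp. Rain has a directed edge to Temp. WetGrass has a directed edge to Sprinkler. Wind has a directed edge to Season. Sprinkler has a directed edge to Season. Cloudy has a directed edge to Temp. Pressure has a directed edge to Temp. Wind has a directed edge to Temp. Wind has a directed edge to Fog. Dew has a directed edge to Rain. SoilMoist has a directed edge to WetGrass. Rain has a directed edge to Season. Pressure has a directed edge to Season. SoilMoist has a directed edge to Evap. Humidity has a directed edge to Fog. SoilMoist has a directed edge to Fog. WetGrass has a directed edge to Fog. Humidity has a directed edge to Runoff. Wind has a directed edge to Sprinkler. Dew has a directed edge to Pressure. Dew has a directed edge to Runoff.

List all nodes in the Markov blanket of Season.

Season's parents: Cloudy, Humidity, Pressure, Rain, SoilMoist, Sprinkler, Wind.
Season's children: Evap.
Other parents of Season's children:
  Evap's other parents are Cloudy, Dew, Fog, SoilMoist, Temp, Wind.
Union: {Cloudy, Humidity, Pressure, Rain, SoilMoist, Sprinkler, Wind} ∪ {Evap} ∪ {Cloudy, Dew, Fog, SoilMoist, Temp, Wind} = {Cloudy, Dew, Evap, Fog, Humidity, Pressure, Rain, SoilMoist, Sprinkler, Temp, Wind}.

{Cloudy, Dew, Evap, Fog, Humidity, Pressure, Rain, SoilMoist, Sprinkler, Temp, Wind}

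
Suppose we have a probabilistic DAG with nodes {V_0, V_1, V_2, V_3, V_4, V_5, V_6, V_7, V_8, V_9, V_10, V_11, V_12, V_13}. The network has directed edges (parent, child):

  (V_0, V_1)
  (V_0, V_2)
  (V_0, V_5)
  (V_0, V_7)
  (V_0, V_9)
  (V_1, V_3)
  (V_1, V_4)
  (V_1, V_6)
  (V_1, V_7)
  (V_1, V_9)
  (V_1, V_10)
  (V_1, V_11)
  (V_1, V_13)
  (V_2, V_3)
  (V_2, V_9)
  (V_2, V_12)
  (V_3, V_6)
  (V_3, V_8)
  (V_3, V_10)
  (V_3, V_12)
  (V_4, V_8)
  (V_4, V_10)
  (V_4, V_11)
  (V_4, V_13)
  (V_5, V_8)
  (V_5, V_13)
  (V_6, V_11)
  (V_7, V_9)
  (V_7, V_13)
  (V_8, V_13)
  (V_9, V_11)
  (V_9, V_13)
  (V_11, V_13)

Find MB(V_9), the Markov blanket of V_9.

{V_0, V_1, V_2, V_4, V_5, V_6, V_7, V_8, V_11, V_13}

The Markov blanket of a node is its parents, its children, and the other parents of its children.
Parents of V_9: V_0, V_1, V_2, V_7.
V_9 has children V_11, V_13.
Other parents of V_9's children:
  V_11: V_1, V_4, V_6
  V_13: V_1, V_4, V_5, V_7, V_8, V_11
Taking the union gives {V_0, V_1, V_2, V_4, V_5, V_6, V_7, V_8, V_11, V_13}.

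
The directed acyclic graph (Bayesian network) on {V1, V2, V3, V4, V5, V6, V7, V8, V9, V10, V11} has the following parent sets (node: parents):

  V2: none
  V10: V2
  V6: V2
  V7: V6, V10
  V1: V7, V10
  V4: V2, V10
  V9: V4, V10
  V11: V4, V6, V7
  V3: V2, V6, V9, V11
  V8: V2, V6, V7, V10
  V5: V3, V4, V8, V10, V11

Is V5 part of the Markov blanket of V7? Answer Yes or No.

The Markov blanket of a node is its parents, its children, and the other parents of its children.
Pa(V7) = {V6, V10}.
V7 has children V1, V8, V11.
Other parents of V7's children:
  parents(V1) \ {V7} = {V10}.
  V11 also has parents V4, V6.
  V8's other parents are V2, V6, V10.
MB(V7) = {V1, V2, V4, V6, V8, V10, V11}; V5 is not in this set.

No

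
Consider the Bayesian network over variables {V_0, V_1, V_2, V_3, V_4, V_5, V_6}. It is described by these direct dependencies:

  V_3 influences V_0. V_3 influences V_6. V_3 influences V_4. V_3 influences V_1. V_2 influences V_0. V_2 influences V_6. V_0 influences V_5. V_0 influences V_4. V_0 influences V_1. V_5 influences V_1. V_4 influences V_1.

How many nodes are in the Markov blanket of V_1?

By definition, MB(V_1) is built from V_1's parents, V_1's children, and the co-parents of V_1.
Parents of V_1: V_0, V_3, V_4, V_5.
V_1's children: none.
V_1 has no children, so there are no co-parents.
MB(V_1) = {V_0, V_3, V_4, V_5}, which has 4 nodes.

4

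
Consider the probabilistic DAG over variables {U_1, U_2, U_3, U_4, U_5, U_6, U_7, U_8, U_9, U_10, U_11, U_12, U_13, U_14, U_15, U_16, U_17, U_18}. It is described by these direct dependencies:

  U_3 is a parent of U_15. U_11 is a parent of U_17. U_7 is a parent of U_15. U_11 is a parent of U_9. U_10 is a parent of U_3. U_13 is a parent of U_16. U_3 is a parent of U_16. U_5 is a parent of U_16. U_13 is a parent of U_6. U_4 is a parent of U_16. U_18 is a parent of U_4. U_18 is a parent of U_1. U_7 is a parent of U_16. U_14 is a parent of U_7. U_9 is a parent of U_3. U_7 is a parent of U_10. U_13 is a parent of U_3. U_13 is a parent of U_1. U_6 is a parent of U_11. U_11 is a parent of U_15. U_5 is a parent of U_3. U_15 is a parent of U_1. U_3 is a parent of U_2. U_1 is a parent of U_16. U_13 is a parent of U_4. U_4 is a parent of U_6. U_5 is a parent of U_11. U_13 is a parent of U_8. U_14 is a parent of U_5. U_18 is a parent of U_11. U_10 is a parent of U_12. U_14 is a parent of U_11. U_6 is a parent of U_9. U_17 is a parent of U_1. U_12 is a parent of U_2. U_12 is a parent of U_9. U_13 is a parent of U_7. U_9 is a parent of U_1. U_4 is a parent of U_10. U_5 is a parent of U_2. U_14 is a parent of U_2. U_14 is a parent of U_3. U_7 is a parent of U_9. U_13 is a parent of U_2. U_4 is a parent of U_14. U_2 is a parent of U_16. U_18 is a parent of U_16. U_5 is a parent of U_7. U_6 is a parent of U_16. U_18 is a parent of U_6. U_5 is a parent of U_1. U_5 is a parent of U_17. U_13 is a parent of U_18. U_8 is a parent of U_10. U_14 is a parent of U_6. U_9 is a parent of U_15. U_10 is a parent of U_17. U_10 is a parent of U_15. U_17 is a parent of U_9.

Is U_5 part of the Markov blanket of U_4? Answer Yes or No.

Yes

U_5 is a co-parent of U_4: both are parents of U_16.
So U_5 ∈ MB(U_4).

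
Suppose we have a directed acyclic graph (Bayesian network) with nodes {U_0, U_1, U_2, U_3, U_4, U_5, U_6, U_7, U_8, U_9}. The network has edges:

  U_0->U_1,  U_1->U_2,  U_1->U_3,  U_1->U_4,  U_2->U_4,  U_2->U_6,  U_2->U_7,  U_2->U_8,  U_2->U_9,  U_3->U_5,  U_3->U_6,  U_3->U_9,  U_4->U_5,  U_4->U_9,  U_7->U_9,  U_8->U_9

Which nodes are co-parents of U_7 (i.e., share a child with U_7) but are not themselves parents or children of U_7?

Children of U_7: U_9.
  U_9: U_2, U_3, U_4, U_8
Excluding nodes already adjacent to U_7 (U_2, U_9), the co-parent-only contribution is {U_3, U_4, U_8}.

{U_3, U_4, U_8}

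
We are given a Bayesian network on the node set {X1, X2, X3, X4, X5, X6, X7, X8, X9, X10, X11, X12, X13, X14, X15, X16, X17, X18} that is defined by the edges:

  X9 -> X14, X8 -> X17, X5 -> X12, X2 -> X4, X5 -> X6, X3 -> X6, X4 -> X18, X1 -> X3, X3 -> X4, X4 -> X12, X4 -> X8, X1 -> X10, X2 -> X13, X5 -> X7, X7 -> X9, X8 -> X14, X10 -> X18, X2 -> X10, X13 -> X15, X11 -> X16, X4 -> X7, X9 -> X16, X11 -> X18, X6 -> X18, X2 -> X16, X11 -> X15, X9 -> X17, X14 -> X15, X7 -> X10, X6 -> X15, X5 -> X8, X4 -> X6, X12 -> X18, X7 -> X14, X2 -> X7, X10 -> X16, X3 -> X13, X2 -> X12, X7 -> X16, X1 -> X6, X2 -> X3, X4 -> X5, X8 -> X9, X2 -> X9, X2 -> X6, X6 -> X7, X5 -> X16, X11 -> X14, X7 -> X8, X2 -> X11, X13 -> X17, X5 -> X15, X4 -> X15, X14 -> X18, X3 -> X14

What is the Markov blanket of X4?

{X1, X2, X3, X5, X6, X7, X8, X10, X11, X12, X13, X14, X15, X18}

A node's Markov blanket = Pa ∪ Ch ∪ (parents of Ch other than the node itself).
X4 has parents X2, X3.
Ch(X4) = {X5, X6, X7, X8, X12, X15, X18}.
Co-parents of X4 (other parents of its children):
  X5: no additional parents.
  X6 also has parents X1, X2, X3, X5.
  parents(X7) \ {X4} = {X2, X5, X6}.
  parents(X8) \ {X4} = {X5, X7}.
  X12 also has parents X2, X5.
  X15's other parents are X5, X6, X11, X13, X14.
  X18's other parents are X6, X10, X11, X12, X14.
Taking the union gives {X1, X2, X3, X5, X6, X7, X8, X10, X11, X12, X13, X14, X15, X18}.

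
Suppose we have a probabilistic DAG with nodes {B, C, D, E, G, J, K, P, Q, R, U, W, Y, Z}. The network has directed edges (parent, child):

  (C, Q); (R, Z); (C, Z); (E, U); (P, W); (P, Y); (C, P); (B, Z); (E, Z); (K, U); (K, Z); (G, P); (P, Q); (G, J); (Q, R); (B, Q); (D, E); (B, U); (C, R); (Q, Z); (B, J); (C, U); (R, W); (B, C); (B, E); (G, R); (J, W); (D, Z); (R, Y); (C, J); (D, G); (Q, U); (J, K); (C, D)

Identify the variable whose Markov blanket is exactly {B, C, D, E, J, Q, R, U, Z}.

The target node must have every member of {B, C, D, E, J, Q, R, U, Z} as a parent, child, or co-parent, and no others.
Parents of K: J; children: U, Z; co-parents: B, C, D, E, Q, R.
These exactly cover the given set, so the node is K.

K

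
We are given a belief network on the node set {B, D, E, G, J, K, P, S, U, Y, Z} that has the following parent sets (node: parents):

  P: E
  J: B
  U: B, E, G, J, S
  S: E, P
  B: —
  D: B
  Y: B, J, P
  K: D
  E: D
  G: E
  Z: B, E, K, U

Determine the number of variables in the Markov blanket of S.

Children of S: U.
S's parents: E, P.
Co-parents of S (other parents of its children):
  parents(U) \ {S} = {B, E, G, J}.
MB(S) = {B, E, G, J, P, U}, which has 6 nodes.

6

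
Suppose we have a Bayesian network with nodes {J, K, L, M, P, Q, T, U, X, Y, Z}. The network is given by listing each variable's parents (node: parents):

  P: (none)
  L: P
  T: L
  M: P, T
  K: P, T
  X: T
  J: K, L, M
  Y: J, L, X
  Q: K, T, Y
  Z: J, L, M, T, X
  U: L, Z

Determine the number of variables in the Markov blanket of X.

6

The Markov blanket of a node is its parents, its children, and the other parents of its children.
X's parents: T.
X has children Y, Z.
For each child, the remaining parents (spouses of X):
  Y also has parents J, L.
  parents(Z) \ {X} = {J, L, M, T}.
MB(X) = {J, L, M, T, Y, Z}, which has 6 nodes.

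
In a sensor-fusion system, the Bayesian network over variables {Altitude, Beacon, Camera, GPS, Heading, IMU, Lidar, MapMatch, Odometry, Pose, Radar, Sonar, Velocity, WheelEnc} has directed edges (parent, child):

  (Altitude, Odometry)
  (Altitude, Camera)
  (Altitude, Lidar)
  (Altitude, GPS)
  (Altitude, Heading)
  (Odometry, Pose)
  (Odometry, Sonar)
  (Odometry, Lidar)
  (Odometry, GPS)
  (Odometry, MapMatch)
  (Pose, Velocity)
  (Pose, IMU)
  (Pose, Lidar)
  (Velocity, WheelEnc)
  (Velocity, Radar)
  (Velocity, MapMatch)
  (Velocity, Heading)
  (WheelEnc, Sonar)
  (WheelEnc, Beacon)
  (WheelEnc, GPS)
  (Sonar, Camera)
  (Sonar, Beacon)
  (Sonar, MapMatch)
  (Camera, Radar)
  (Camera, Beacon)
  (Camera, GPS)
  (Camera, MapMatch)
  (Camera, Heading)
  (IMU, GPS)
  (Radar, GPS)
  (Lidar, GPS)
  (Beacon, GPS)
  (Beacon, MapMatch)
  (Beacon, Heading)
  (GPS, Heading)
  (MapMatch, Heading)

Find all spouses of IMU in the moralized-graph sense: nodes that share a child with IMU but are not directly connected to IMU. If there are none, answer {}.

Children of IMU: GPS.
  GPS's other parents are Altitude, Beacon, Camera, Lidar, Odometry, Radar, WheelEnc.
Excluding nodes already adjacent to IMU (GPS, Pose), the co-parent-only contribution is {Altitude, Beacon, Camera, Lidar, Odometry, Radar, WheelEnc}.

{Altitude, Beacon, Camera, Lidar, Odometry, Radar, WheelEnc}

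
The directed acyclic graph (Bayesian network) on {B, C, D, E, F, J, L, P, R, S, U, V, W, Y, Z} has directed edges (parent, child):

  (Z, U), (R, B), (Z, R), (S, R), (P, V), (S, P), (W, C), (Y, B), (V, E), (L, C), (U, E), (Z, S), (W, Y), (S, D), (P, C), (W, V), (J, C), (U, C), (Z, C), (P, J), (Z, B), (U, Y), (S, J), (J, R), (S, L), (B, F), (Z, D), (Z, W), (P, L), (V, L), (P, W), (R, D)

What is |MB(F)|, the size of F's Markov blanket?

1

The Markov blanket of a node is its parents, its children, and the other parents of its children.
F has parent B.
Ch(F) = {}.
F has no children, so there are no co-parents.
MB(F) = {B}, which has 1 node.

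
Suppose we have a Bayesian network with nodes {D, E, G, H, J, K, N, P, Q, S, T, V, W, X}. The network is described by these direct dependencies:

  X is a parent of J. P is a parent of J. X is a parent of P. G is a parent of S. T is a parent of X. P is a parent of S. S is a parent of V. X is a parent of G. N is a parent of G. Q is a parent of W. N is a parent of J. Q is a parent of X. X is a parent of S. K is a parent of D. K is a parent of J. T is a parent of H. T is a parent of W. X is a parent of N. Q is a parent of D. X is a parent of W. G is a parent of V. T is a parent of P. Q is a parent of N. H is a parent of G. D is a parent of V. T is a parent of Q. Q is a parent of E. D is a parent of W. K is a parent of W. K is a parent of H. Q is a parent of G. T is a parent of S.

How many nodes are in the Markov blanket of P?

7

The Markov blanket of a node is its parents, its children, and the other parents of its children.
Parents of P: T, X.
P has children J, S.
For each child, the remaining parents (spouses of P):
  J: K, N, X
  S: G, T, X
MB(P) = {G, J, K, N, S, T, X}, which has 7 nodes.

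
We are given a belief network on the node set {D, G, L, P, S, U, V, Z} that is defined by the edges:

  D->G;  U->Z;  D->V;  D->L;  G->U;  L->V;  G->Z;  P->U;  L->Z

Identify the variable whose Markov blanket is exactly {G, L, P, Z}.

The target node must have every member of {G, L, P, Z} as a parent, child, or co-parent, and no others.
Parents of U: G, P; children: Z; co-parents: G, L.
These exactly cover the given set, so the node is U.

U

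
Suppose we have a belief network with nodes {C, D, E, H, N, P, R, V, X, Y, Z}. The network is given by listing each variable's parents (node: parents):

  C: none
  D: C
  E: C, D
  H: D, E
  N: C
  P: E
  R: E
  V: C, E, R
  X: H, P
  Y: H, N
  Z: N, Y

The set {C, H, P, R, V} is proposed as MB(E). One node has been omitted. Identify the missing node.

Recall MB(v) = parents ∪ children ∪ spouses, where spouses are the other parents of v's children.
E has children H, P, R, V.
Pa(E) = {C, D}.
For each child, the remaining parents (spouses of E):
  parents(H) \ {E} = {D}.
  P: no additional parents.
  R has no other parent.
  V's other parents are C, R.
MB(E) = {C, D, H, P, R, V}.
Comparing with the claimed set, D is missing.

D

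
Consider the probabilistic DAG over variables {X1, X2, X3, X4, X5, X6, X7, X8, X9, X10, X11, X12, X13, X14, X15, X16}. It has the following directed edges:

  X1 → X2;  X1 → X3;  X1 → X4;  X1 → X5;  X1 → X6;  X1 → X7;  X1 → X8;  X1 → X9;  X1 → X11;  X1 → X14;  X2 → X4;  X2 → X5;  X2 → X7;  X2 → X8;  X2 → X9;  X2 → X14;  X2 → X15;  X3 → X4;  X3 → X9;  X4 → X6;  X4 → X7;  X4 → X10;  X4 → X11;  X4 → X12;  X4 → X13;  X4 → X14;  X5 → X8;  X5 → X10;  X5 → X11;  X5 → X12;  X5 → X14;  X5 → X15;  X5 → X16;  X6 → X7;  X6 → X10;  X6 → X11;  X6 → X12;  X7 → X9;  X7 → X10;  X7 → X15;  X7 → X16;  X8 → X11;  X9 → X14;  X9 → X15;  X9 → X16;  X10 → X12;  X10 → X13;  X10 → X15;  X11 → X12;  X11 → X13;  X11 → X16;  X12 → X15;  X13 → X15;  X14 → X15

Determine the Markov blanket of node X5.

X5 has children X8, X10, X11, X12, X14, X15, X16.
X5's parents: X1, X2.
Parents of each child, excluding X5:
  X8's other parents are X1, X2.
  parents(X10) \ {X5} = {X4, X6, X7}.
  X11's other parents are X1, X4, X6, X8.
  X12 also has parents X4, X6, X10, X11.
  parents(X14) \ {X5} = {X1, X2, X4, X9}.
  X15 also has parents X2, X7, X9, X10, X12, X13, X14.
  X16 also has parents X7, X9, X11.
MB(X5) = {X1, X2, X4, X6, X7, X8, X9, X10, X11, X12, X13, X14, X15, X16}.

{X1, X2, X4, X6, X7, X8, X9, X10, X11, X12, X13, X14, X15, X16}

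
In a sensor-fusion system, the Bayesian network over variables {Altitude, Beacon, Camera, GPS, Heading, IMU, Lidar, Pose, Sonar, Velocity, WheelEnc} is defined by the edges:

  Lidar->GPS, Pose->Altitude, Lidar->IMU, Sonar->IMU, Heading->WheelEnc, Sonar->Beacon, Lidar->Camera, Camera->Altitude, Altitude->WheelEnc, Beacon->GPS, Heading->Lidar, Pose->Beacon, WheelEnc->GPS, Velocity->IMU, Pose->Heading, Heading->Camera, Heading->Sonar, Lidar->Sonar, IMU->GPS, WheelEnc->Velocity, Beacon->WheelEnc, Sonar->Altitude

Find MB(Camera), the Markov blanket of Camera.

{Altitude, Heading, Lidar, Pose, Sonar}

Parents of Camera: Heading, Lidar.
Ch(Camera) = {Altitude}.
Other parents of Camera's children:
  Altitude's other parents are Pose, Sonar.
So the Markov blanket of Camera is {Altitude, Heading, Lidar, Pose, Sonar}.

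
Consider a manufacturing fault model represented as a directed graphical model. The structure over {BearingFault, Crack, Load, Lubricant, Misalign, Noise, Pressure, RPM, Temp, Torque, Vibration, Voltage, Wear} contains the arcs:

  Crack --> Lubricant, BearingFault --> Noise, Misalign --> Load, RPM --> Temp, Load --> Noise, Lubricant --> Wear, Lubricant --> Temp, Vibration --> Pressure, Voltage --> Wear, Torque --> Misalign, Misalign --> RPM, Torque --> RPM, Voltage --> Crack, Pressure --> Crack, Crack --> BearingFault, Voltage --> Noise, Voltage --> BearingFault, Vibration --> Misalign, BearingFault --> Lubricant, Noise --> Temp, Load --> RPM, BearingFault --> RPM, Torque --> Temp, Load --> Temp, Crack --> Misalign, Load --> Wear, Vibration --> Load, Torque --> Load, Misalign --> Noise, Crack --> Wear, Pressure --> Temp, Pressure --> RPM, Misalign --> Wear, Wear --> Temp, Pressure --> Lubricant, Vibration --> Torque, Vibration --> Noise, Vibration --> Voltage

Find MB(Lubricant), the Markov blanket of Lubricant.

{BearingFault, Crack, Load, Misalign, Noise, Pressure, RPM, Temp, Torque, Voltage, Wear}

Recall MB(v) = parents ∪ children ∪ spouses, where spouses are the other parents of v's children.
Lubricant's children: Temp, Wear.
Pa(Lubricant) = {BearingFault, Crack, Pressure}.
Other parents of Lubricant's children:
  Wear: Crack, Load, Misalign, Voltage
  Temp: Load, Noise, Pressure, RPM, Torque, Wear
So the Markov blanket of Lubricant is {BearingFault, Crack, Load, Misalign, Noise, Pressure, RPM, Temp, Torque, Voltage, Wear}.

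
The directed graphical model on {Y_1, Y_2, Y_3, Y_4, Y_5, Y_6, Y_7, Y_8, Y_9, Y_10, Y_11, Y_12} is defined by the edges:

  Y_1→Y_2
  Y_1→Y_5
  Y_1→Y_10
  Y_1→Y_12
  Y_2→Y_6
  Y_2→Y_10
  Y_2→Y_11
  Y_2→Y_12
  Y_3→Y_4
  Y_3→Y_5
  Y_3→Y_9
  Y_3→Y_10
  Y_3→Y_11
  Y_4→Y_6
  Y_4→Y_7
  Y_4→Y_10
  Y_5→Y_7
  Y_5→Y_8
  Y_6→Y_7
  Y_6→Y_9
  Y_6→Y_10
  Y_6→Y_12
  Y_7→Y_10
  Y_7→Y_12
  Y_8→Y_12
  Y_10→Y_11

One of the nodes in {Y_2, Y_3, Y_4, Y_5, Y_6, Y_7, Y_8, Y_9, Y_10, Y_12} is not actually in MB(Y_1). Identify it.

Y_1 has no parents.
Ch(Y_1) = {Y_2, Y_5, Y_10, Y_12}.
For each child, the remaining parents (spouses of Y_1):
  Y_2 has no other parent.
  Y_5 also has parent Y_3.
  Y_10 also has parents Y_2, Y_3, Y_4, Y_6, Y_7.
  parents(Y_12) \ {Y_1} = {Y_2, Y_6, Y_7, Y_8}.
MB(Y_1) = {Y_2, Y_3, Y_4, Y_5, Y_6, Y_7, Y_8, Y_10, Y_12}.
Y_9 is neither a parent, child, nor co-parent of Y_1, so it does not belong.

Y_9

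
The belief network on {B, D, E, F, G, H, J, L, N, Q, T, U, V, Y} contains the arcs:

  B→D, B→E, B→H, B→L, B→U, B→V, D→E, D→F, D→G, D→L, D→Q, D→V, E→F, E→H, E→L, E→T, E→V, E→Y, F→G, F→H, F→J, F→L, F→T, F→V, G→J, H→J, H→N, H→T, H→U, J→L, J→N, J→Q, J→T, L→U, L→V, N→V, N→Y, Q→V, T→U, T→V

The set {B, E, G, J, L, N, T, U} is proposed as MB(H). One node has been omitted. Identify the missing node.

F

By definition, MB(H) is built from H's parents, H's children, and the co-parents of H.
Parents of H: B, E, F.
Children of H: J, N, T, U.
Parents of each child, excluding H:
  parents(J) \ {H} = {F, G}.
  N also has parent J.
  parents(T) \ {H} = {E, F, J}.
  U's other parents are B, L, T.
MB(H) = {B, E, F, G, J, L, N, T, U}.
Comparing with the claimed set, F is missing.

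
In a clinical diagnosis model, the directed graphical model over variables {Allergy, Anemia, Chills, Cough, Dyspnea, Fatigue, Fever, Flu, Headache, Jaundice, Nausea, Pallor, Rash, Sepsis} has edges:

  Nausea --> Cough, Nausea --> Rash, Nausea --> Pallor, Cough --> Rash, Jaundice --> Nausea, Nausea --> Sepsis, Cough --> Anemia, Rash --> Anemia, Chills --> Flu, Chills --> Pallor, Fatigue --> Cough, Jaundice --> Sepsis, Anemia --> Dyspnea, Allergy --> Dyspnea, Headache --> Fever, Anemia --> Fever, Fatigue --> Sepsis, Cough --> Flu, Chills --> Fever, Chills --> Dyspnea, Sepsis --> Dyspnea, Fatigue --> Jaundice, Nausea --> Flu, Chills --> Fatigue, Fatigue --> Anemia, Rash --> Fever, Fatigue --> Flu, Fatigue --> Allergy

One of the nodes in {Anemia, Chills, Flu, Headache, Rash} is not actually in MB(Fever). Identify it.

A node's Markov blanket = Pa ∪ Ch ∪ (parents of Ch other than the node itself).
Parents of Fever: Anemia, Chills, Headache, Rash.
Ch(Fever) = {}.
Fever has no children, so there are no co-parents.
MB(Fever) = {Anemia, Chills, Headache, Rash}.
Flu is neither a parent, child, nor co-parent of Fever, so it does not belong.

Flu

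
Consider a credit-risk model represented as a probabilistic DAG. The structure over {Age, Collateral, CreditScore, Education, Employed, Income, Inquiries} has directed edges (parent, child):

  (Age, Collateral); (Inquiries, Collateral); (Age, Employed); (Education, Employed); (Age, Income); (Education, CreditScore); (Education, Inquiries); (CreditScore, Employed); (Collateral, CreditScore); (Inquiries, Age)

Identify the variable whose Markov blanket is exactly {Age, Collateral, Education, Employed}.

The target node must have every member of {Age, Collateral, Education, Employed} as a parent, child, or co-parent, and no others.
Parents of CreditScore: Collateral, Education; children: Employed; co-parents: Age, Education.
These exactly cover the given set, so the node is CreditScore.

CreditScore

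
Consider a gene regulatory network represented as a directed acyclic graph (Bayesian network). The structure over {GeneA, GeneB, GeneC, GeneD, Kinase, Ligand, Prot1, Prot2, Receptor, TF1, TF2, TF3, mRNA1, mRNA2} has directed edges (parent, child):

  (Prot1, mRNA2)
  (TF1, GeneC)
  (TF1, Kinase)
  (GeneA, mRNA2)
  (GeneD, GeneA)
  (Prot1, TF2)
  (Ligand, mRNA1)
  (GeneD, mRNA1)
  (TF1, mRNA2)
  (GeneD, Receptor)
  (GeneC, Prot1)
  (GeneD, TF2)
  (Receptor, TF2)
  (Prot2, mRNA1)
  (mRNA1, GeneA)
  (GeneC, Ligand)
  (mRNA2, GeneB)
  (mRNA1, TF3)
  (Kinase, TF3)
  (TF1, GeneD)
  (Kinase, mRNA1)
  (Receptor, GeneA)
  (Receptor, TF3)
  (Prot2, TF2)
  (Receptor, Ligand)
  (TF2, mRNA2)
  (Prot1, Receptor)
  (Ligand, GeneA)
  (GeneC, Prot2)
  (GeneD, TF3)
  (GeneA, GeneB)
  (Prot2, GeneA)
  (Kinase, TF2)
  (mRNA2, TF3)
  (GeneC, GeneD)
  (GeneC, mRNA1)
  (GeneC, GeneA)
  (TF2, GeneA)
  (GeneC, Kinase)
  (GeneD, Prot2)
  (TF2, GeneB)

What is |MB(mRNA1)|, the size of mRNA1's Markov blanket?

Recall MB(v) = parents ∪ children ∪ spouses, where spouses are the other parents of v's children.
mRNA1's children: GeneA, TF3.
mRNA1's parents: GeneC, GeneD, Kinase, Ligand, Prot2.
Parents of each child, excluding mRNA1:
  GeneA: GeneC, GeneD, Ligand, Prot2, Receptor, TF2
  TF3: GeneD, Kinase, Receptor, mRNA2
MB(mRNA1) = {GeneA, GeneC, GeneD, Kinase, Ligand, Prot2, Receptor, TF2, TF3, mRNA2}, which has 10 nodes.

10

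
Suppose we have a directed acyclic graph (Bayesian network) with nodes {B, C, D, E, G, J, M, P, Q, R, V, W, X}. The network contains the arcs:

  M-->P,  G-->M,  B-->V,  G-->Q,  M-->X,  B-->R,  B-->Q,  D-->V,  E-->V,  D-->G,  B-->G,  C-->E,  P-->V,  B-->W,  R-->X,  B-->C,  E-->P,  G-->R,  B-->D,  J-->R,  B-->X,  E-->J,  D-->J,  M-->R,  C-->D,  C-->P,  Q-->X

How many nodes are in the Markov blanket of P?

Ch(P) = {V}.
Parents of P: C, E, M.
For each child, the remaining parents (spouses of P):
  parents(V) \ {P} = {B, D, E}.
MB(P) = {B, C, D, E, M, V}, which has 6 nodes.

6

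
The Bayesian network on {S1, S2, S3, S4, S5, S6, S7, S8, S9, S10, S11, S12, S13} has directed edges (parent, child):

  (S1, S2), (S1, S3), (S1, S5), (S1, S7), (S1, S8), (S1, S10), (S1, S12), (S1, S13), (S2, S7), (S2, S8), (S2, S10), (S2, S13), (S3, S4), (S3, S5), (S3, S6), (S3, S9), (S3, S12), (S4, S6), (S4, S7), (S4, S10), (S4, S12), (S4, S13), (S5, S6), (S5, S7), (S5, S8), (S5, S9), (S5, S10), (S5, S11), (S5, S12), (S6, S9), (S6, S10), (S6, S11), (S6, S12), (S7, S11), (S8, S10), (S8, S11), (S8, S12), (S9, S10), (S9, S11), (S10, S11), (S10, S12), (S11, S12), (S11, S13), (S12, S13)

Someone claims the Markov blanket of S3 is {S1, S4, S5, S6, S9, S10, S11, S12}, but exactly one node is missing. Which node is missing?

Recall MB(v) = parents ∪ children ∪ spouses, where spouses are the other parents of v's children.
S3's parents: S1.
Ch(S3) = {S4, S5, S6, S9, S12}.
Other parents of S3's children:
  S4 has no other parent.
  S5's other parent is S1.
  parents(S6) \ {S3} = {S4, S5}.
  S9's other parents are S5, S6.
  S12 also has parents S1, S4, S5, S6, S8, S10, S11.
MB(S3) = {S1, S4, S5, S6, S8, S9, S10, S11, S12}.
Comparing with the claimed set, S8 is missing.

S8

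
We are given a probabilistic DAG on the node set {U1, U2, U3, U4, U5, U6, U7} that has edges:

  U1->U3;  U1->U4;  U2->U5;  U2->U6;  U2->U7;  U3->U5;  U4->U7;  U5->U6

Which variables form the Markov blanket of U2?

{U3, U4, U5, U6, U7}

U2's parents: none.
Ch(U2) = {U5, U6, U7}.
Parents of each child, excluding U2:
  parents(U5) \ {U2} = {U3}.
  U6's other parent is U5.
  U7's other parent is U4.
Taking the union gives {U3, U4, U5, U6, U7}.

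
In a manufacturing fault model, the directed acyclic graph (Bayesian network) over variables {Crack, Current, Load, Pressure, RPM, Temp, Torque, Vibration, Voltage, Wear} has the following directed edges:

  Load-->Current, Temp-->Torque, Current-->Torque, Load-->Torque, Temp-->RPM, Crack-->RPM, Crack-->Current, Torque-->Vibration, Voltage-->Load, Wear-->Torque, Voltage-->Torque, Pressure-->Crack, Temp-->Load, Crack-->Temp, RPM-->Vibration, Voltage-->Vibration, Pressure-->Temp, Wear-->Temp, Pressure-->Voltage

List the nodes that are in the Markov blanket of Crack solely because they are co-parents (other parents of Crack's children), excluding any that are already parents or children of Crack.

Children of Crack: Current, RPM, Temp.
  Temp: Pressure, Wear
  RPM: Temp
  Current: Load
Excluding nodes already adjacent to Crack (Current, Pressure, RPM, Temp), the co-parent-only contribution is {Load, Wear}.

{Load, Wear}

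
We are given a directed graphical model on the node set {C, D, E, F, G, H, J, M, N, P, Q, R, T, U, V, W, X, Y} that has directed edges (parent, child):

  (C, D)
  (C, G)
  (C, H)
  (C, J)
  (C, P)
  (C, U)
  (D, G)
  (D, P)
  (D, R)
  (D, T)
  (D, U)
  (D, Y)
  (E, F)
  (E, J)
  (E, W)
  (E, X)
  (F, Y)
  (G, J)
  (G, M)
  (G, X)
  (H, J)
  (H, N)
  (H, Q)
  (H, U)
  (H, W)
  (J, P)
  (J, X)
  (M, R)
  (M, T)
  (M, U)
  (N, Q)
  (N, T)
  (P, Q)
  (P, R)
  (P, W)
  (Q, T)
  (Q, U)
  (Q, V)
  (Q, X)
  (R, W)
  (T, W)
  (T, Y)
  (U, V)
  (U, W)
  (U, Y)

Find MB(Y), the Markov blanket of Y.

Y has no children.
Pa(Y) = {D, F, T, U}.
With no children, Y has no spouses; the co-parent set is empty.
So the Markov blanket of Y is {D, F, T, U}.

{D, F, T, U}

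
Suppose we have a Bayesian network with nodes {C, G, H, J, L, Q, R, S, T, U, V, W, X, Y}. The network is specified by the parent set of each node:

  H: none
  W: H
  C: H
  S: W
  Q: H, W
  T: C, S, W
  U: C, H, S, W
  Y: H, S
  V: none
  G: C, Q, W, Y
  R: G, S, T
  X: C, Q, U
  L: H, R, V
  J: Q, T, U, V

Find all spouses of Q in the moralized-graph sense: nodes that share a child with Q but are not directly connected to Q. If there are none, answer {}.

Children of Q: G, J, X.
  parents(G) \ {Q} = {C, W, Y}.
  parents(X) \ {Q} = {C, U}.
  J also has parents T, U, V.
Excluding nodes already adjacent to Q (G, H, J, W, X), the co-parent-only contribution is {C, T, U, V, Y}.

{C, T, U, V, Y}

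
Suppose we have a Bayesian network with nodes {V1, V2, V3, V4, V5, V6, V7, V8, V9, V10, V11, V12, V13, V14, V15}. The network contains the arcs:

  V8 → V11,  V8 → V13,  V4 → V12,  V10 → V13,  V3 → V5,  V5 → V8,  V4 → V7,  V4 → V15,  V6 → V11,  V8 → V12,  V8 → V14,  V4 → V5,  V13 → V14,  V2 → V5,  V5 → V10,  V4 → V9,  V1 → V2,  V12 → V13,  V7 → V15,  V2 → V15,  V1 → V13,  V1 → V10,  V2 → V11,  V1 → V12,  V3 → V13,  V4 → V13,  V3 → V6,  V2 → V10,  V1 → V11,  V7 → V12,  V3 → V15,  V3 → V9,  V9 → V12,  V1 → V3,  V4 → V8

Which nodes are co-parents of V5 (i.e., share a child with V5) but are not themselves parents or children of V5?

{V1}

Children of V5: V8, V10.
  V8: V4
  V10: V1, V2
Excluding nodes already adjacent to V5 (V2, V3, V4, V8, V10), the co-parent-only contribution is {V1}.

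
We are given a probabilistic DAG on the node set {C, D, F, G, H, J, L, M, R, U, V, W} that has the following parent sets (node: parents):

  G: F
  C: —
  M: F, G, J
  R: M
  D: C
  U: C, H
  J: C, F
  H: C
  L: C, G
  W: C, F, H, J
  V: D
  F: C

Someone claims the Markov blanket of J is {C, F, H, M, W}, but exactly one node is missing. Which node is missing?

G

J's parents: C, F.
Children of J: M, W.
Parents of each child, excluding J:
  M: F, G
  W: C, F, H
MB(J) = {C, F, G, H, M, W}.
Comparing with the claimed set, G is missing.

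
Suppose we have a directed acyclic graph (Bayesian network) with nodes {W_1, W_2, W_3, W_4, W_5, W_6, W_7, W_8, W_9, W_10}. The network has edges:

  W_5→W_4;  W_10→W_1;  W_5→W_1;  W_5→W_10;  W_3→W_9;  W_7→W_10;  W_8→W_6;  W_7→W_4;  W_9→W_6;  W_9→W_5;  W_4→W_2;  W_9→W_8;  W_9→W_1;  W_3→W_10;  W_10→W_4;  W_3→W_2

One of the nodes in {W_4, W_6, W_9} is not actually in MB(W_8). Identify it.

W_8's children: W_6.
W_8 has parent W_9.
Co-parents of W_8 (other parents of its children):
  W_6: W_9
MB(W_8) = {W_6, W_9}.
W_4 is neither a parent, child, nor co-parent of W_8, so it does not belong.

W_4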